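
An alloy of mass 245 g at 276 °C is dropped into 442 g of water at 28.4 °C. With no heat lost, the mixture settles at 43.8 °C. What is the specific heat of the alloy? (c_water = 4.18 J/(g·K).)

m_s c (T_s − T_f) = m_water c_water (T_f − T_0):
245·c·(276 − 43.8) = 442·4.18·(43.8 − 28.4)
56889 c = 28452  ⇒  c ≈ 0.5001 J/(g·K)

c ≈ 0.5 J/(g·K)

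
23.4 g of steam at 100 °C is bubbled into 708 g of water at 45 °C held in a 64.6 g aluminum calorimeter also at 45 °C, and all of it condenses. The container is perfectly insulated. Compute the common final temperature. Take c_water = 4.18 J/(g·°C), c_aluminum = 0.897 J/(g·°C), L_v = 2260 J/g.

Conservation of energy gives ΣQ = 0:
steam→water at 100 °C releases m L_v = 23.4×2260 = 52884; condensate cools 100→T: 23.4×4.18×(T − 100) = 97.81(T − 100); water warms: 708×4.18×(T − 45) = 2959.4(T − 45); aluminum cup: 64.6×0.897×(T − 45) = 57.95(T − 45)
3115.2 T = 52884 + 9781.2 + 135782 = 198448
T ≈ 63.70 °C, under the boiling point, so the assumption holds.

T_f ≈ 63.7 °C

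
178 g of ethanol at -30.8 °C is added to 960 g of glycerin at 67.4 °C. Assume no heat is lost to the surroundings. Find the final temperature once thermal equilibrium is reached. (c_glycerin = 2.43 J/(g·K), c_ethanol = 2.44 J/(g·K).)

T_f ≈ 52.0 °C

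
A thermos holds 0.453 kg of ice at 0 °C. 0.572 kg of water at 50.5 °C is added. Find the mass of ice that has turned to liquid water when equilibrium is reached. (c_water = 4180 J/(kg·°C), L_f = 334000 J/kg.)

Water can give up m c ΔT = 0.572×4180×50.5 = 120743 J before reaching 0 °C.
Fully melting the ice requires m_ice L_f = 0.453×334000 = 151302 J.
120743 J < 151302 J, so only part of the ice melts and the system sits at 0 °C.
Mass melted = 120743/334000 ≈ 0.3615 kg.

m_melted ≈ 0.362 kg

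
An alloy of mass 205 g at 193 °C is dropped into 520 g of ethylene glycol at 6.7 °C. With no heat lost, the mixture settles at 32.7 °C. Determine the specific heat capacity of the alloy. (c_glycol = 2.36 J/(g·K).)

Net heat exchanged in the isolated system is zero:
205×c×(32.7 − 193) + 520×2.36×(32.7 − 6.7) = 0
-32862 c = -31907
c = -31907/-32862 ≈ 0.971 J/(g·K)

c ≈ 0.971 J/(g·K)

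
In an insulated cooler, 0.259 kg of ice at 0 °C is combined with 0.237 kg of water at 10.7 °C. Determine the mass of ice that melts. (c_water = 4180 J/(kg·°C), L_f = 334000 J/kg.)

Cooling the water to 0 °C releases 0.237·4180·10.7 = 10600 J.
Fully melting the ice requires m_ice L_f = 0.259·334000 = 86506 J.
10600 J < 86506 J, so only part of the ice melts and the system sits at 0 °C.
m_melted·334000 = 10600  ⇒  m_melted ≈ 0.03174 kg.

m_melted ≈ 0.0317 kg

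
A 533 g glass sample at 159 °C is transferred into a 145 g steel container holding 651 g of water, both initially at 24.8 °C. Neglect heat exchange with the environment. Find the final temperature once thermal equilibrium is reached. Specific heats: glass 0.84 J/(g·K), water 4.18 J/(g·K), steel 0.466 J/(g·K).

Taking heat into each body as positive, Σ m c ΔT = 0:
533·0.84·(T − 159) + 651·4.18·(T − 24.8) + 145·0.466·(T − 24.8) = 0
(447.72 + 2721.2 + 67.57) T = 447.72·159 + 2721.2·24.8 + 67.57·24.8
T ≈ 43.36 °C

T_f ≈ 43.4 °C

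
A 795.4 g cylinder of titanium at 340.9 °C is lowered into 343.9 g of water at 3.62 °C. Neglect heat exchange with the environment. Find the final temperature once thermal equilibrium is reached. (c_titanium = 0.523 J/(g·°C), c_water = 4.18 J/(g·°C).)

T_f ≈ 79.3 °C

T_f is the heat-capacity-weighted average of the initial temperatures:
T_f = (415.99·340.9 + 1437.5·3.62) / (415.99 + 1437.5)
    = 147016 / 1853.5 ≈ 79.32 °C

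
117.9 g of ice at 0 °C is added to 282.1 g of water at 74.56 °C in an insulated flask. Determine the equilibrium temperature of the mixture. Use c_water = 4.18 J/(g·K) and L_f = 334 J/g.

T_f ≈ 29.0 °C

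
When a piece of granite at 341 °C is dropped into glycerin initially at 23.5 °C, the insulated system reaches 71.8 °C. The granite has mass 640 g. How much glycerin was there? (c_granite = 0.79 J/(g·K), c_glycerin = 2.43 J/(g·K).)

|Q_granite| = |Q_glycerin|:
640×0.79×(341 − 71.8) = m×2.43×(71.8 − 23.5)
117.37 m = 136108  ⇒  m ≈ 1160 g

m ≈ 1160 g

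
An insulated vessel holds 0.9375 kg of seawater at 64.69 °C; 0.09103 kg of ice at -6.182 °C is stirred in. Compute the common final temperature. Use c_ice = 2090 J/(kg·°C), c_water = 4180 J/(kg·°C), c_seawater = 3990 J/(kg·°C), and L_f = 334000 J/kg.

Energy balance with sensible and latent terms:
ice -6.182→0 °C: 0.09103×2090×6.182 = 1176.1; melt ice: 0.09103×334000 = 30404; warm the meltwater: 380.51 T; seawater: 3740.6(T − 64.69)
4121.1 T = 241981 − 31580 = 210401
T ≈ 51.05 °C. Since T > 0 °C, the all-ice-melts assumption holds.

T_f ≈ 51.1 °C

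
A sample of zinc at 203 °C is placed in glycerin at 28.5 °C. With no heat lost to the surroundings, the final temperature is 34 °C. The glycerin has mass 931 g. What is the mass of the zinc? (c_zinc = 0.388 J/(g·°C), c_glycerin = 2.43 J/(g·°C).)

Heat lost by the zinc = heat gained by the glycerin:
m·0.388·(203 − 34) = 931·2.43·(34 − 28.5)
65.57 m = 12443  ⇒  m ≈ 189.8 g

m ≈ 190 g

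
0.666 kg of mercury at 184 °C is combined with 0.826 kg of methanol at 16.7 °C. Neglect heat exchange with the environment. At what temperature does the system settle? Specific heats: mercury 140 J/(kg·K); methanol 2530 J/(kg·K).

Net heat exchanged in the isolated system is zero:
0.666·140·(T − 184) + 0.826·2530·(T − 16.7) = 0
93.24(T − 184) + 2089.8(T − 16.7) = 0
(93.24 + 2089.8) T = 93.24·184 + 2089.8·16.7
T = 52055/2183 ≈ 23.85 °C

T_f ≈ 23.8 °C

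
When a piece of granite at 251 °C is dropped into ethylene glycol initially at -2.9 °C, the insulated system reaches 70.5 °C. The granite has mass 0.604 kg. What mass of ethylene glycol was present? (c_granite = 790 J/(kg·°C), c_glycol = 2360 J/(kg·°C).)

m ≈ 0.497 kg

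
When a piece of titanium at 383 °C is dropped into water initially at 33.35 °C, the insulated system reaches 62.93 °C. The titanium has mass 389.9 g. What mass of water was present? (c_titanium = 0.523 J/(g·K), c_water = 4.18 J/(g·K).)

m ≈ 528 g

Heat lost by the titanium = heat gained by the water:
389.9×0.523×(383 − 62.93) = m×4.18×(62.93 − 33.35)
123.64 m = 65268  ⇒  m ≈ 527.9 g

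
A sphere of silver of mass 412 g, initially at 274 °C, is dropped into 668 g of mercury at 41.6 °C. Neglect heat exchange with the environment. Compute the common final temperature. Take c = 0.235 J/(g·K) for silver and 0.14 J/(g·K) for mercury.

Energy conservation, ΣQ = 0:
412*0.235*(T − 274) + 668*0.14*(T − 41.6) = 0
96.82(T − 274) + 93.52(T − 41.6) = 0
(96.82 + 93.52) T = 96.82*274 + 93.52*41.6
T ≈ 159.81 °C

T_f ≈ 159.8 °C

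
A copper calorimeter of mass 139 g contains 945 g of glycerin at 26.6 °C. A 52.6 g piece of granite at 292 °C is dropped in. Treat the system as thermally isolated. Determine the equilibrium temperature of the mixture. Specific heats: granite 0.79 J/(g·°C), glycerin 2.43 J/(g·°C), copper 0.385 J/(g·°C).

T_f ≈ 31.2 °C

Let T be the final temperature. ΣQ_i = 0:
52.6*0.79*(T − 292) + 945*2.43*(T − 26.6) + 139*0.385*(T − 26.6) = 0
41.55(T − 292) + 2296.4(T − 26.6) + 53.52(T − 26.6) = 0
2391.4 T = 74640
T ≈ 31.21 °C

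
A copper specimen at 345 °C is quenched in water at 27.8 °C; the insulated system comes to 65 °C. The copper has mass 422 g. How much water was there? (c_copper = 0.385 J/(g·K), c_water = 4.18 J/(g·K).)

|Q_copper| = |Q_water|:
422·0.385·(345 − 65) = m·4.18·(65 − 27.8)
155.5 m = 45492  ⇒  m ≈ 292.6 g

m ≈ 293 g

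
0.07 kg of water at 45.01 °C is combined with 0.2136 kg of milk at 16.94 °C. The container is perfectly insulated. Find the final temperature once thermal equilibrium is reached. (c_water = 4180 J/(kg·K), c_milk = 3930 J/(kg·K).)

T_f ≈ 24.2 °C

|Q_water| = |Q_milk|:
0.07×4180×(45.01 − T) = 0.2136×3930×(T − 16.94)
292.6(45.01 − T) = 839.45(T − 16.94)
1132 T = 27390  ⇒  T ≈ 24.20 °C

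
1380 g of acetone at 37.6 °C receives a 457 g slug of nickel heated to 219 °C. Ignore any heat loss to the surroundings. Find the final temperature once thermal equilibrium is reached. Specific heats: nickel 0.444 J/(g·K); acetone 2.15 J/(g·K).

T_f = Σ m_i c_i T_i / Σ m_i c_i:
T_f = (202.91*219 + 2967*37.6) / (202.91 + 2967)
    = 155996 / 3169.9 ≈ 49.21 °C

T_f ≈ 49.2 °C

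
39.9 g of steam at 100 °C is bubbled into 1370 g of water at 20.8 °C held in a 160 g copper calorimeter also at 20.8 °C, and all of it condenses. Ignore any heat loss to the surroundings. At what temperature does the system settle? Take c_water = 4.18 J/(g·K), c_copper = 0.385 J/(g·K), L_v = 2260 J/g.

T_f ≈ 38.2 °C

Net heat exchanged in the isolated system is zero:
latent heat released on condensation: 39.9×2260 = 90174; condensate cools 100→T: 39.9×4.18×(T − 100) = 166.78(T − 100); original water: 5726.6(T − 20.8); cup: 61.6(T − 20.8)
5955 T = 90174 + 16678 + 120395 = 227247
T ≈ 38.16 °C — below 100 °C, confirming all the steam condensed.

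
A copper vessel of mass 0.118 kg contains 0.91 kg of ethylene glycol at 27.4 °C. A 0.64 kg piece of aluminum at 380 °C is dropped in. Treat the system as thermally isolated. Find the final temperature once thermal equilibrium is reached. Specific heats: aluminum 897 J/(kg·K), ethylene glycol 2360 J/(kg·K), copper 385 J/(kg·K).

T_f ≈ 100.6 °C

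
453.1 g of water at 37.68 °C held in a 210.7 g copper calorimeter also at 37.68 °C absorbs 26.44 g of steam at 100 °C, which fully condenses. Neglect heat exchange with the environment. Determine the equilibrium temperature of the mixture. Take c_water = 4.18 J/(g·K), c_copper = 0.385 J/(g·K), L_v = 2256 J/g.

Heat gained plus heat lost sum to zero:
steam→water at 100 °C releases m L_v = 26.44×2256 = 59649; condensed water 100 °C→T: 110.52(T − 100); water warms: 453.1×4.18×(T − 37.68) = 1894(T − 37.68); cup: 81.12(T − 37.68)
2085.6 T = 59649 + 11052 + 74421 = 145121
T ≈ 69.58 °C, under the boiling point, so the assumption holds.

T_f ≈ 69.6 °C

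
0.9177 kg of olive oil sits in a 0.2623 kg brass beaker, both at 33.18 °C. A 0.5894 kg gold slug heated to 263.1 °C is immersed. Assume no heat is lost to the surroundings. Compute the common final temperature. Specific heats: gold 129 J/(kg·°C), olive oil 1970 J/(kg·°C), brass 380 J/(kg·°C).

T_f ≈ 42.0 °C

Let T be the final temperature. ΣQ_i = 0:
0.5894×129×(T − 263.1) + 0.9177×1970×(T − 33.18) + 0.2623×380×(T − 33.18) = 0
(76.03 + 1807.9 + 99.67) T = 76.03×263.1 + 1807.9×33.18 + 99.67×33.18
T = 83296 / 1983.6 = 42 °C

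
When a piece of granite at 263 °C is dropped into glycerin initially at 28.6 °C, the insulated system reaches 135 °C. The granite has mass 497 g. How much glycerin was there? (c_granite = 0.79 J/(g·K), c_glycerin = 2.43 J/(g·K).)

m ≈ 194 g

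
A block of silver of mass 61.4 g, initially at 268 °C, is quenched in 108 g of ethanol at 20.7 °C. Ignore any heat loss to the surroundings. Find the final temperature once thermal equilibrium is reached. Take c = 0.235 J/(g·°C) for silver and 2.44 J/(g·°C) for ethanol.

Set heat shed by the hot body equal to heat absorbed by the cold body:
61.4·0.235·(268 − T) = 108·2.44·(T − 20.7)
14.43(268 − T) = 263.52(T − 20.7)
277.95 T = 9321.8  ⇒  T ≈ 33.54 °C

T_f ≈ 33.5 °C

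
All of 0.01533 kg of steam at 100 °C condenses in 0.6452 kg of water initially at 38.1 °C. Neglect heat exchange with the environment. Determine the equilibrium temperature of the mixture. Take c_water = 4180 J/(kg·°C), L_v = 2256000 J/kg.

T_f ≈ 52.1 °C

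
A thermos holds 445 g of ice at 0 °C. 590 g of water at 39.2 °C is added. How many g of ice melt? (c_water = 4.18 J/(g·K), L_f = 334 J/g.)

m_melted ≈ 289 g

Cooling the water to 0 °C releases 590·4.18·39.2 = 96675 J.
Melting all 445 g of ice would need 445·334 = 148630 J.
That's not enough to melt it all — equilibrium is at 0 °C with ice remaining.
m_melt = 96675 / L_f = 289.4 g.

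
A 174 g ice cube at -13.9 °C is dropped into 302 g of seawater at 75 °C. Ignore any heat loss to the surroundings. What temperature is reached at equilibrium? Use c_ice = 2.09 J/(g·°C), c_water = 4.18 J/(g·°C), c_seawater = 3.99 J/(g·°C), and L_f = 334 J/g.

Setting the total heat transfer to zero:
warm ice to 0 °C: 174×2.09×(0 − (-13.9)) = 5054.9
  fusion: m_ice L_f = 174×334 = 58116
  warm the meltwater: 727.32 T
  seawater cools: 302×3.99×(T − 75) = 1205(T − 75)
1932.3 T = 90374 − 63171 = 27203
T ≈ 14.08 °C (positive, so assuming full melt was valid).

T_f ≈ 14.1 °C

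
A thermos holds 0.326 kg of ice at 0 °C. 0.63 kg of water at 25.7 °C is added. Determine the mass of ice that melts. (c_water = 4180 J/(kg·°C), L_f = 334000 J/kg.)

m_melted ≈ 0.203 kg

Water can give up m c ΔT = 0.63·4180·25.7 = 67678 J before reaching 0 °C.
To melt every bit of ice: 0.326·334000 = 108884 J.
That's not enough to melt it all — equilibrium is at 0 °C with ice remaining.
m_melt = 67678 / L_f = 0.2026 kg.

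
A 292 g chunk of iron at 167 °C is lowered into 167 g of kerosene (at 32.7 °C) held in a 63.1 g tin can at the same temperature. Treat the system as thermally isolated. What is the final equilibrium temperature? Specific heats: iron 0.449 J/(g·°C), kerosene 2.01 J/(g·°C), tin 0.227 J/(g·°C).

T_f ≈ 69.3 °C

Energy conservation, ΣQ = 0:
292·0.449·(T − 167) + 167·2.01·(T − 32.7) + 63.1·0.227·(T − 32.7) = 0
(131.11 + 335.67 + 14.32) T = 131.11·167 + 335.67·32.7 + 14.32·32.7
T ≈ 69.30 °C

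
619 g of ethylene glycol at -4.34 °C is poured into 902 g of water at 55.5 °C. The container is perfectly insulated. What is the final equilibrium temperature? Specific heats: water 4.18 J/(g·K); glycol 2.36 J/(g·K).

Net heat exchanged in the isolated system is zero:
902·4.18·(T − 55.5) + 619·2.36·(T − (-4.34)) = 0
3770.4(T − 55.5) + 1460.8(T − (-4.34)) = 0
(3770.4 + 1460.8) T = 3770.4·55.5 + 1460.8·(-4.34)
T = 202915 / 5231.2 = 38.8 °C

T_f ≈ 38.8 °C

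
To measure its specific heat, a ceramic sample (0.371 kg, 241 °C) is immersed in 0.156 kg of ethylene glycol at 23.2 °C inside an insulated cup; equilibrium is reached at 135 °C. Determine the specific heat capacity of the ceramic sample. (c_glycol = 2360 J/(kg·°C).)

m_s c (T_s − T_f) = m_glycol c_glycol (T_f − T_0):
0.371×c×(241 − 135) = 0.156×2360×(135 − 23.2)
39.33 c = 41160  ⇒  c ≈ 1047 J/(kg·°C)

c ≈ 1050 J/(kg·°C)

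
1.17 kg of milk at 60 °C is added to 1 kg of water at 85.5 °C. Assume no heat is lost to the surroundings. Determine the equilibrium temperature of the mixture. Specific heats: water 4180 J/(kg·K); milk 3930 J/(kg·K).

T_f ≈ 72.1 °C

T_f = Σ m_i c_i T_i / Σ m_i c_i:
T_f = (4180*85.5 + 4598.1*60) / (4180 + 4598.1)
    = 633276 / 8778.1 ≈ 72.14 °C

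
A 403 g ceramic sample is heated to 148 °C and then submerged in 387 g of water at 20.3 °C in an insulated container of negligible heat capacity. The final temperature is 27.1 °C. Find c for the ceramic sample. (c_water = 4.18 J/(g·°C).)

Heat lost by the ceramic sample = heat gained by the water:
403·c·(148 − 27.1) = 387·4.18·(27.1 − 20.3)
48723 c = 11000  ⇒  c ≈ 0.2258 J/(g·°C)

c ≈ 0.226 J/(g·°C)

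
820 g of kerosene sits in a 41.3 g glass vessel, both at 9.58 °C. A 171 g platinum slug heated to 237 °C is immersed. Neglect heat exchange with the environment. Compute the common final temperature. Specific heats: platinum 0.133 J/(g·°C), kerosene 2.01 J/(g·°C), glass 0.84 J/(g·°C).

T_f ≈ 12.6 °C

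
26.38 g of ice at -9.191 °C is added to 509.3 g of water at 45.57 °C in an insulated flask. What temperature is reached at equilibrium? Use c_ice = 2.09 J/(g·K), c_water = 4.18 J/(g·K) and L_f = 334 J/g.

T_f ≈ 39.2 °C

Energy conservation, ΣQ = 0:
ice -9.191→0 °C: 26.38×2.09×9.191 = 506.74
  fusion: m_ice L_f = 26.38×334 = 8810.9
  meltwater 0→T: 26.38×4.18×T = 110.27 T
  water: 2128.9(T − 45.57)
2239.1 T = 97013 − 9317.7 = 87695
T ≈ 39.16 °C. Since T > 0 °C, the all-ice-melts assumption holds.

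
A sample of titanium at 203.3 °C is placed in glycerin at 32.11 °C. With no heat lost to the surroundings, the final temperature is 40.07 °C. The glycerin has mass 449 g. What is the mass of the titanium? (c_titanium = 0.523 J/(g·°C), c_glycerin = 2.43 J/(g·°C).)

m ≈ 102 g

Heat lost by the titanium = heat gained by the glycerin:
m·0.523·(203.3 − 40.07) = 449·2.43·(40.07 − 32.11)
85.37 m = 8684.9  ⇒  m ≈ 101.7 g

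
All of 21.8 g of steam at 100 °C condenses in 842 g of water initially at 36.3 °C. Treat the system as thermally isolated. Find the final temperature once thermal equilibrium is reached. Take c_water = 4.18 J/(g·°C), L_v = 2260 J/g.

T_f ≈ 51.6 °C

Taking heat into each body as positive, Σ m c ΔT = 0:
condense steam: −21.8·2260 = −49268; condensed water 100 °C→T: 91.12(T − 100); original water: 3519.6(T − 36.3)
3610.7 T = 49268 + 9112.4 + 127760 = 186140
T ≈ 51.55 °C — below 100 °C, confirming all the steam condensed.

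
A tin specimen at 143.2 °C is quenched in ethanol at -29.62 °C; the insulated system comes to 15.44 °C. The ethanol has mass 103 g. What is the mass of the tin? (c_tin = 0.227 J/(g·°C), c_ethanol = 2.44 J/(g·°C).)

Heat lost by the tin = heat gained by the ethanol:
m×0.227×(143.2 − 15.44) = 103×2.44×(15.44 − (-29.62))
29 m = 11324  ⇒  m ≈ 390.5 g

m ≈ 390 g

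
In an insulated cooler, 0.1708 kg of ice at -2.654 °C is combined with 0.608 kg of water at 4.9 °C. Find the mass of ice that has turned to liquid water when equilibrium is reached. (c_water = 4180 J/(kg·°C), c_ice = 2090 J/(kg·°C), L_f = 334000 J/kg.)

Cooling the water to 0 °C releases 0.608·4180·4.9 = 12453 J.
Of that, 0.1708·2090·2.654 = 947.4 J goes to bring the ice to 0 °C, leaving 11506 J.
To melt every bit of ice: 0.1708·334000 = 57047 J.
Since 11506 < 57047 J, not all the ice melts; equilibrium is at 0 °C.
m_melt = 11506 / L_f = 0.03445 kg.

m_melted ≈ 0.0344 kg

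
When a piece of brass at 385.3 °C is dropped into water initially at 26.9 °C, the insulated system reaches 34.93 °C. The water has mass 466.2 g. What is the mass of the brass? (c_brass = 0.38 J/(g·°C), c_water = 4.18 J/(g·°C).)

m ≈ 118 g

Setting the total heat transfer to zero:
m·0.38·(34.93 − 385.3) + 466.2·4.18·(34.93 − 26.9) = 0
-133.14 m = -15648
m = -15648/-133.14 ≈ 117.5 g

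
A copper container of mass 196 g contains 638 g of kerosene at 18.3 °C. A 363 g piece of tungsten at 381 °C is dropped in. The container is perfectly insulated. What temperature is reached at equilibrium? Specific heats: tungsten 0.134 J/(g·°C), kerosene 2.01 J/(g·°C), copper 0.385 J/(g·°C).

T_f ≈ 30.8 °C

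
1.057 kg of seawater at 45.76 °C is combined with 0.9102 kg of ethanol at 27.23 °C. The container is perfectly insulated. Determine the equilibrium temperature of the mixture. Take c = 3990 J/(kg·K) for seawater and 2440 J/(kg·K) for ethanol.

T_f ≈ 39.4 °C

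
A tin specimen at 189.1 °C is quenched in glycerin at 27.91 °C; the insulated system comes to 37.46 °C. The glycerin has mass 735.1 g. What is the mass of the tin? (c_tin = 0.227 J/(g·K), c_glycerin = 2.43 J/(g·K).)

|Q_tin| = |Q_glycerin|:
m×0.227×(189.1 − 37.46) = 735.1×2.43×(37.46 − 27.91)
34.42 m = 17059  ⇒  m ≈ 495.6 g

m ≈ 496 g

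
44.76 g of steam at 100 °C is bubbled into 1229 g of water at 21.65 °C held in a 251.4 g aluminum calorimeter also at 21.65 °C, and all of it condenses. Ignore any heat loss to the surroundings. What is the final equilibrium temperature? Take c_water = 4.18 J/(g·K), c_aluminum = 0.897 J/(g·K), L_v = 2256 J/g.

T_f ≈ 42.5 °C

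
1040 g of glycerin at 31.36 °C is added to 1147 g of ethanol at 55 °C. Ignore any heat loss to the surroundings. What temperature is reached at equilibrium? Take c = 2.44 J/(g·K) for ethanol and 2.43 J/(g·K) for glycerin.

T_f ≈ 43.8 °C

Taking heat into each body as positive, Σ m c ΔT = 0:
1147·2.44·(T − 55) + 1040·2.43·(T − 31.36) = 0
(2798.7 + 2527.2) T = 2798.7·55 + 2527.2·31.36
T ≈ 43.78 °C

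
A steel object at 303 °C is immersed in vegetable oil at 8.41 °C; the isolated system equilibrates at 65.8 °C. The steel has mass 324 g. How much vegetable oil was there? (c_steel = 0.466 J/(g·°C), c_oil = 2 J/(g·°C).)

m ≈ 312 g

Setting the total heat transfer to zero:
324·0.466·(65.8 − 303) + m·2·(65.8 − 8.41) = 0
114.78 m = 35813
m = 35813/114.78 ≈ 312 g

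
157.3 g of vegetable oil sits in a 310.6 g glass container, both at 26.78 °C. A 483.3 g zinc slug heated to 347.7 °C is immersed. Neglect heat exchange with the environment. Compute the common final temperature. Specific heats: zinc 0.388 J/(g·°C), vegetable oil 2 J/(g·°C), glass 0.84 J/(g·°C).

T_f ≈ 105.6 °C

Energy conservation, ΣQ = 0:
483.3·0.388·(T − 347.7) + 157.3·2·(T − 26.78) + 310.6·0.84·(T − 26.78) = 0
187.52(T − 347.7) + 314.6(T − 26.78) + 260.9(T − 26.78) = 0
763.02 T = 80613
T = 80613 / 763.02 = 106 °C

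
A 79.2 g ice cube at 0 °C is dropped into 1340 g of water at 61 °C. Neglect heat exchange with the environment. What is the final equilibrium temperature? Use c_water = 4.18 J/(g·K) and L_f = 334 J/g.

T_f ≈ 53.1 °C

Energy conservation, ΣQ = 0:
latent heat to melt: 79.2·334 = 26453; warm the meltwater: 331.06 T; water: 5601.2(T − 61)
5932.3 T = 341673 − 26453 = 315220
T ≈ 53.14 °C. Since T > 0 °C, the all-ice-melts assumption holds.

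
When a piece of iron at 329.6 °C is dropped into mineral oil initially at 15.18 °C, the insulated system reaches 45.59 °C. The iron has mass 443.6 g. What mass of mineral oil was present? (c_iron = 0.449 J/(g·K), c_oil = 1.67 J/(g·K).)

m ≈ 1110 g

Let T be the final temperature. ΣQ_i = 0:
443.6×0.449×(45.59 − 329.6) + m×1.67×(45.59 − 15.18) = 0
50.78 m = 56568
m = 56568/50.78 ≈ 1114 g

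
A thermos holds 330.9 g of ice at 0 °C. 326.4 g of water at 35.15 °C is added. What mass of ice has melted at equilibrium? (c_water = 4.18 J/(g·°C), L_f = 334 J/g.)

m_melted ≈ 144 g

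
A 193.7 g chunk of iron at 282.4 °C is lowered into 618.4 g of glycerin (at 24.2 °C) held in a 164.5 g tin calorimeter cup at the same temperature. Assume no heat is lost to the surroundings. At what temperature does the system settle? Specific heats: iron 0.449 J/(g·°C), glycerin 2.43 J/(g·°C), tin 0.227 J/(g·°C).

T_f ≈ 38.0 °C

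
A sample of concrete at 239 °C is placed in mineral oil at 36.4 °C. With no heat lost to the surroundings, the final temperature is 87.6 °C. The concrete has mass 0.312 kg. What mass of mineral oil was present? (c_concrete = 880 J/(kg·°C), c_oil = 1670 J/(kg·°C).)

m ≈ 0.486 kg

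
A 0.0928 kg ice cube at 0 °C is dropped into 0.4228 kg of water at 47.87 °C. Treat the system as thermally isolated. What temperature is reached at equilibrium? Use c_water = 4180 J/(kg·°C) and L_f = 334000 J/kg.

Energy conservation, ΣQ = 0:
latent heat to melt: 0.0928×334000 = 30995
  meltwater 0→T: 0.0928×4180×T = 387.9 T
  water cools: 0.4228×4180×(T − 47.87) = 1767.3(T − 47.87)
2155.2 T = 84601 − 30995 = 53606
T ≈ 24.87 °C — above 0 °C, consistent with complete melting.

T_f ≈ 24.9 °C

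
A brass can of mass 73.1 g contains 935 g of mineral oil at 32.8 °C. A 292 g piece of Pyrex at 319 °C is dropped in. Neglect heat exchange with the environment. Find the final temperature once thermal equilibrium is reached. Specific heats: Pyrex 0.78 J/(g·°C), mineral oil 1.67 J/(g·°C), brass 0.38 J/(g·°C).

T_f ≈ 68.7 °C

T_f is the heat-capacity-weighted average of the initial temperatures:
T_f = (227.76·319 + 1561.5·32.8 + 27.78·32.8) / (227.76 + 1561.5 + 27.78)
    = 124782 / 1817 ≈ 68.68 °C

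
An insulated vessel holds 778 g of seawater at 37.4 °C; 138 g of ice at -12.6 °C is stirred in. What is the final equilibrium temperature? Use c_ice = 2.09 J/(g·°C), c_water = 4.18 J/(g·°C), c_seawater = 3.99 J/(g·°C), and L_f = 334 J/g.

Conservation of energy gives ΣQ = 0:
warm ice to 0 °C: 138×2.09×(0 − (-12.6)) = 3634.1
  latent heat to melt: 138×334 = 46092
  warm the meltwater: 576.84 T
  seawater cools: 778×3.99×(T − 37.4) = 3104.2(T − 37.4)
3681.1 T = 116098 − 49726 = 66372
T ≈ 18.03 °C — above 0 °C, consistent with complete melting.

T_f ≈ 18.0 °C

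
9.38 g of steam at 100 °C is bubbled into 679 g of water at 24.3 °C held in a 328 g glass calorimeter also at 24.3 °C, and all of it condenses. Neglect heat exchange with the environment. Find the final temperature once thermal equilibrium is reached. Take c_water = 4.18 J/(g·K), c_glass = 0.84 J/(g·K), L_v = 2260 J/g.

Heat gained plus heat lost sum to zero:
steam→water at 100 °C releases m L_v = 9.38×2260 = 21199
  condensed water 100 °C→T: 39.21(T − 100)
  original water: 2838.2(T − 24.3)
  cup: 275.52(T − 24.3)
3152.9 T = 21199 + 3920.8 + 75664 = 100784
T ≈ 31.96 °C, under the boiling point, so the assumption holds.

T_f ≈ 32.0 °C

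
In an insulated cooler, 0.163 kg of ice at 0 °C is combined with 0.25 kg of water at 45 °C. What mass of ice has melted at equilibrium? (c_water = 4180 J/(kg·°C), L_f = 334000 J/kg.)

m_melted ≈ 0.141 kg

Cooling the water to 0 °C releases 0.25×4180×45 = 47025 J.
To melt every bit of ice: 0.163×334000 = 54442 J.
Since 47025 < 54442 J, not all the ice melts; equilibrium is at 0 °C.
m_melted×334000 = 47025  ⇒  m_melted ≈ 0.1408 kg.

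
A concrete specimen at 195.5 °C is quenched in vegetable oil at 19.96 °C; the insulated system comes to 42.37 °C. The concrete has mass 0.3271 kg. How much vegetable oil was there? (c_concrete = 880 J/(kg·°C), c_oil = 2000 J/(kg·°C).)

m ≈ 0.983 kg

Heat lost by the concrete = heat gained by the oil:
0.3271·880·(195.5 − 42.37) = m·2000·(42.37 − 19.96)
44820 m = 44078  ⇒  m ≈ 0.9834 kg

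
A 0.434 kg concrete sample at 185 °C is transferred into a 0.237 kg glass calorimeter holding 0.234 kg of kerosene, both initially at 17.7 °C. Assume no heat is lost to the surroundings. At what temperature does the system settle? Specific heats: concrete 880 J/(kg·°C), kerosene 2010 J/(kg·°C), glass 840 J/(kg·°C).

T_f ≈ 78.5 °C

Heat gained plus heat lost sum to zero:
0.434·880·(T − 185) + 0.234·2010·(T − 17.7) + 0.237·840·(T − 17.7) = 0
381.92(T − 185) + 470.34(T − 17.7) + 199.08(T − 17.7) = 0
1051.3 T = 82504
T ≈ 78.48 °C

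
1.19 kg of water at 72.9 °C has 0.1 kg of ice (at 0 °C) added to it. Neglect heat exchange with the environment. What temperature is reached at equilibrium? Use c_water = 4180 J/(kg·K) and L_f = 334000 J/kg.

T_f ≈ 61.1 °C

Setting the total heat transfer to zero:
latent heat to melt: 0.1·334000 = 33400; warm the meltwater: 418 T; water cools: 1.19·4180·(T − 72.9) = 4974.2(T − 72.9)
5392.2 T = 362619 − 33400 = 329219
T ≈ 61.05 °C — above 0 °C, consistent with complete melting.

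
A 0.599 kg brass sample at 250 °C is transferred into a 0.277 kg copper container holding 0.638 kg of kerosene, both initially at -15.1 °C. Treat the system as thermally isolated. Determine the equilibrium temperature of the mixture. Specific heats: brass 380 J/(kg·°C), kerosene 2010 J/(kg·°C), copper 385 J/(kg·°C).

T_f ≈ 22.2 °C

Let T be the final temperature. ΣQ_i = 0:
0.599*380*(T − 250) + 0.638*2010*(T − (-15.1)) + 0.277*385*(T − (-15.1)) = 0
227.62(T − 250) + 1282.4(T − (-15.1)) + 106.65(T − (-15.1)) = 0
(227.62 + 1282.4 + 106.65) T = 227.62*250 + 1282.4*(-15.1) + 106.65*(-15.1)
T ≈ 22.23 °C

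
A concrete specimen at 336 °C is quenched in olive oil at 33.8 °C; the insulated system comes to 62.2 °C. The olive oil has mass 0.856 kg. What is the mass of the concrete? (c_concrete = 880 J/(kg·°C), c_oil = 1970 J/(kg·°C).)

|Q_concrete| = |Q_oil|:
m×880×(336 − 62.2) = 0.856×1970×(62.2 − 33.8)
240944 m = 47891  ⇒  m ≈ 0.1988 kg

m ≈ 0.199 kg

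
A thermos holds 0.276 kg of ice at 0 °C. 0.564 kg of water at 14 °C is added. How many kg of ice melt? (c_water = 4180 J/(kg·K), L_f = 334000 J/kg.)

m_melted ≈ 0.0988 kg

Water can give up m c ΔT = 0.564×4180×14 = 33005 J before reaching 0 °C.
Fully melting the ice requires m_ice L_f = 0.276×334000 = 92184 J.
That's not enough to melt it all — equilibrium is at 0 °C with ice remaining.
m_melted×334000 = 33005  ⇒  m_melted ≈ 0.09882 kg.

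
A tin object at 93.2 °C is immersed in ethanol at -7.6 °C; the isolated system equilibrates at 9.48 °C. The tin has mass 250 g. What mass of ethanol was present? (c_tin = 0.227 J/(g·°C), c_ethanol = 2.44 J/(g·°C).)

Taking heat into each body as positive, Σ m c ΔT = 0:
250·0.227·(9.48 − 93.2) + m·2.44·(9.48 − (-7.6)) = 0
41.68 m = 4751.1
m = 4751.1/41.68 ≈ 114 g

m ≈ 114 g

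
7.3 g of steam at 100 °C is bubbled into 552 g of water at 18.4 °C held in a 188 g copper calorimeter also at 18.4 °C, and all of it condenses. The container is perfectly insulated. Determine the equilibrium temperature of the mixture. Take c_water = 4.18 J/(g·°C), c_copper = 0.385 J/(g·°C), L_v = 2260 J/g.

T_f ≈ 26.3 °C

Energy conservation, ΣQ = 0:
steam→water at 100 °C releases m L_v = 7.3·2260 = 16498; condensate cools 100→T: 7.3·4.18·(T − 100) = 30.51(T − 100); water warms: 552·4.18·(T − 18.4) = 2307.4(T − 18.4); cup: 72.38(T − 18.4)
2410.3 T = 16498 + 3051.4 + 43787 = 63337
T ≈ 26.28 °C — below 100 °C, confirming all the steam condensed.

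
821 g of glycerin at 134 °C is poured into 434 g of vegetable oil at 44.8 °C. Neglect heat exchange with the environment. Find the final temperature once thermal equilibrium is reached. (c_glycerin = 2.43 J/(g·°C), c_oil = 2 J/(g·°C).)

T_f ≈ 107.0 °C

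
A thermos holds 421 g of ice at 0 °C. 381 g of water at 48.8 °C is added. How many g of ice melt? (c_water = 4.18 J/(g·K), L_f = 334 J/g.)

m_melted ≈ 233 g

Water can give up m c ΔT = 381×4.18×48.8 = 77718 J before reaching 0 °C.
Fully melting the ice requires m_ice L_f = 421×334 = 140614 J.
77718 J < 140614 J, so only part of the ice melts and the system sits at 0 °C.
m_melted×334 = 77718  ⇒  m_melted ≈ 232.7 g.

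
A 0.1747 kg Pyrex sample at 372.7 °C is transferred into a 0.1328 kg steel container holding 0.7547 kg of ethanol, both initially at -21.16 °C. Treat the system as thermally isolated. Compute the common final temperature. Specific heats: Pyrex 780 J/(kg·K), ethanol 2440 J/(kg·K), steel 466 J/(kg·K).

T_f ≈ 5.2 °C

Heat gained plus heat lost sum to zero:
0.1747·780·(T − 372.7) + 0.7547·2440·(T − (-21.16)) + 0.1328·466·(T − (-21.16)) = 0
136.27(T − 372.7) + 1841.5(T − (-21.16)) + 61.88(T − (-21.16)) = 0
(136.27 + 1841.5 + 61.88) T = 136.27·372.7 + 1841.5·(-21.16) + 61.88·(-21.16)
T = 10511 / 2039.6 = 5.15 °C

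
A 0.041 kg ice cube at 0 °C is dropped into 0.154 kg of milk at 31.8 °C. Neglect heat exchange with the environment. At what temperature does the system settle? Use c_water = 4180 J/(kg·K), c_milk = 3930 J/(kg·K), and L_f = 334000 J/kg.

T_f ≈ 7.1 °C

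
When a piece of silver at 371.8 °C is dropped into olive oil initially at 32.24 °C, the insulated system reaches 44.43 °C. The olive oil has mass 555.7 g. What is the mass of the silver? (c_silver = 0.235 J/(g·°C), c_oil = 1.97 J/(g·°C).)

m ≈ 173 g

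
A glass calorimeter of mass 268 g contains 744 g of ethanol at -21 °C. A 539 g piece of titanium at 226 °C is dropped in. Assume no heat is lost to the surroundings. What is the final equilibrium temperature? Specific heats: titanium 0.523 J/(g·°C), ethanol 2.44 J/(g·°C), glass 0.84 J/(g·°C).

Heat gained plus heat lost sum to zero:
539*0.523*(T − 226) + 744*2.44*(T − (-21)) + 268*0.84*(T − (-21)) = 0
281.9(T − 226) + 1815.4(T − (-21)) + 225.12(T − (-21)) = 0
(281.9 + 1815.4 + 225.12) T = 281.9*226 + 1815.4*(-21) + 225.12*(-21)
T ≈ 8.98 °C

T_f ≈ 9.0 °C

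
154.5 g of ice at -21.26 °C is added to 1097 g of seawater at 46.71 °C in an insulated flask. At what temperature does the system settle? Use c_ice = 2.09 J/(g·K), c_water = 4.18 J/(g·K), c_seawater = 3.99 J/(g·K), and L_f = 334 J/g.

Sum of m c ΔT and latent-heat terms is zero:
warm ice to 0 °C: 154.5·2.09·(0 − (-21.26)) = 6865
  latent heat to melt: 154.5·334 = 51603
  warm the meltwater: 645.81 T
  seawater cools: 1097·3.99·(T − 46.71) = 4377(T − 46.71)
5022.8 T = 204451 − 58468 = 145983
T ≈ 29.06 °C. Since T > 0 °C, the all-ice-melts assumption holds.

T_f ≈ 29.1 °C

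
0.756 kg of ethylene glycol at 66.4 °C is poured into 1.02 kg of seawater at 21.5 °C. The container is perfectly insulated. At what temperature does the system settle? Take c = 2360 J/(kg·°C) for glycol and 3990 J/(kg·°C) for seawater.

T_f ≈ 35.2 °C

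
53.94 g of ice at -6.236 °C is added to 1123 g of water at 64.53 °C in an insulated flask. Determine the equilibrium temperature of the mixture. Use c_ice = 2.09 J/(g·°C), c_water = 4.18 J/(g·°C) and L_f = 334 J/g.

T_f ≈ 57.8 °C

Heat gained plus heat lost sum to zero:
ice -6.236→0 °C: 53.94×2.09×6.236 = 703.01
  fusion: m_ice L_f = 53.94×334 = 18016
  warm the meltwater: 225.47 T
  water cools: 1123×4.18×(T − 64.53) = 4694.1(T − 64.53)
4919.6 T = 302913 − 18719 = 284194
T ≈ 57.77 °C — above 0 °C, consistent with complete melting.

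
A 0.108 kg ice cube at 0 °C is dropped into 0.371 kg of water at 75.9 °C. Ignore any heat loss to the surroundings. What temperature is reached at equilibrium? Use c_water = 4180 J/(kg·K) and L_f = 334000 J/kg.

Energy conservation, ΣQ = 0:
melt ice: 0.108·334000 = 36072
  meltwater 0→T: 0.108·4180·T = 451.44 T
  water cools: 0.371·4180·(T − 75.9) = 1550.8(T − 75.9)
2002.2 T = 117704 − 36072 = 81632
T ≈ 40.77 °C — above 0 °C, consistent with complete melting.

T_f ≈ 40.8 °C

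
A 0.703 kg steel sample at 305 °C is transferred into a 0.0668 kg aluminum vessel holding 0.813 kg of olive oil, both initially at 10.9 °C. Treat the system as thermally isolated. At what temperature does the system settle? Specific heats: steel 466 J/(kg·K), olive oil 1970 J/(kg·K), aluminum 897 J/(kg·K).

T_f ≈ 59.3 °C

Taking heat into each body as positive, Σ m c ΔT = 0:
0.703×466×(T − 305) + 0.813×1970×(T − 10.9) + 0.0668×897×(T − 10.9) = 0
(327.6 + 1601.6 + 59.92) T = 327.6×305 + 1601.6×10.9 + 59.92×10.9
T = 118028 / 1989.1 = 59.3 °C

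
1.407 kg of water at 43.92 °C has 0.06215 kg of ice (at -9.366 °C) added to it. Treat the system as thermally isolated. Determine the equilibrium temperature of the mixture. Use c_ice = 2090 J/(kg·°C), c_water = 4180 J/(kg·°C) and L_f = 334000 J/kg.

Net heat exchanged in the isolated system is zero:
warm ice to 0 °C: 0.06215×2090×(0 − (-9.366)) = 1216.6; melt ice: 0.06215×334000 = 20758; warm the meltwater: 259.79 T; water cools: 1.407×4180×(T − 43.92) = 5881.3(T − 43.92)
6141 T = 258305 − 21975 = 236330
T ≈ 38.48 °C (positive, so assuming full melt was valid).

T_f ≈ 38.5 °C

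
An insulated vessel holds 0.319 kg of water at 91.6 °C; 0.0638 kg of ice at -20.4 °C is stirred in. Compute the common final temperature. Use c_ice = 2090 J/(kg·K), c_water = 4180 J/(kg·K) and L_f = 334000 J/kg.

T_f ≈ 61.3 °C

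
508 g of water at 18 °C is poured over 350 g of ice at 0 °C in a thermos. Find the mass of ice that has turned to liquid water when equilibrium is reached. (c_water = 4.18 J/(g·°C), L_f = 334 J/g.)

m_melted ≈ 114 g

Heat available from the water dropping to 0 °C: 508·4.18·18 = 38222 J.
Melting all 350 g of ice would need 350·334 = 116900 J.
38222 J < 116900 J, so only part of the ice melts and the system sits at 0 °C.
Mass melted = 38222/334 ≈ 114.4 g.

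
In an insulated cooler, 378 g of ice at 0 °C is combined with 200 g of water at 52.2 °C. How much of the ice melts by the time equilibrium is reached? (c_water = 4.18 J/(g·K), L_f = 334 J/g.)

Heat available from the water dropping to 0 °C: 200·4.18·52.2 = 43639 J.
Fully melting the ice requires m_ice L_f = 378·334 = 126252 J.
That's not enough to melt it all — equilibrium is at 0 °C with ice remaining.
m_melt = 43639 / L_f = 130.7 g.

m_melted ≈ 131 g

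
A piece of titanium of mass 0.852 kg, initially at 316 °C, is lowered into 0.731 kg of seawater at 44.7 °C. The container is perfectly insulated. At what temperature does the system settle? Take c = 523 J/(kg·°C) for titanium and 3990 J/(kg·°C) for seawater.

Energy conservation, ΣQ = 0:
0.852·523·(T − 316) + 0.731·3990·(T − 44.7) = 0
445.6(T − 316) + 2916.7(T − 44.7) = 0
(445.6 + 2916.7) T = 445.6·316 + 2916.7·44.7
T = 271184/3362.3 ≈ 80.65 °C

T_f ≈ 80.7 °C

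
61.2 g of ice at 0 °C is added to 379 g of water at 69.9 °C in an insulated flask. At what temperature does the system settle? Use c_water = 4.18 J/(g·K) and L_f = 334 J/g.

Energy conservation, ΣQ = 0:
latent heat to melt: 61.2×334 = 20441
  meltwater 0→T: 61.2×4.18×T = 255.82 T
  water: 1584.2(T − 69.9)
1840 T = 110737 − 20441 = 90296
T ≈ 49.07 °C (positive, so assuming full melt was valid).

T_f ≈ 49.1 °C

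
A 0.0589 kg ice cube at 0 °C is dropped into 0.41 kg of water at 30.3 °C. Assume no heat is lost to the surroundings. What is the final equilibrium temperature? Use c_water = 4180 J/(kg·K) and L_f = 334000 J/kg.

T_f ≈ 16.5 °C

Taking heat into each body as positive, Σ m c ΔT = 0:
fusion: m_ice L_f = 0.0589·334000 = 19673
  warm the meltwater: 246.2 T
  water cools: 0.41·4180·(T − 30.3) = 1713.8(T − 30.3)
1960 T = 51928 − 19673 = 32256
T ≈ 16.46 °C (positive, so assuming full melt was valid).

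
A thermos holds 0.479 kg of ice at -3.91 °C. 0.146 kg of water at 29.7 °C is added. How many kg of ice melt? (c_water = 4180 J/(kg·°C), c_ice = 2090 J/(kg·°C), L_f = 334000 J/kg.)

Heat available from the water dropping to 0 °C: 0.146·4180·29.7 = 18125 J.
Warming the ice to 0 °C takes 0.479·2090·3.91 = 3914.3 J, leaving 14211 J for melting.
To melt every bit of ice: 0.479·334000 = 159986 J.
Since 14211 < 159986 J, not all the ice melts; equilibrium is at 0 °C.
m_melt = 14211 / L_f = 0.04255 kg.

m_melted ≈ 0.0425 kg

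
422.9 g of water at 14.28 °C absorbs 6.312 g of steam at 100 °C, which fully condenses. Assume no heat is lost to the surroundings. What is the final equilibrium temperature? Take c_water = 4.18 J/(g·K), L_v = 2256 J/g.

T_f ≈ 23.5 °C

Sum of m c ΔT and latent-heat terms is zero:
latent heat released on condensation: 6.312·2256 = 14240; condensed water 100 °C→T: 26.38(T − 100); original water: 1767.7(T − 14.28)
1794.1 T = 14240 + 2638.4 + 25243 = 42121
T ≈ 23.48 °C (< 100 °C, so full condensation is consistent).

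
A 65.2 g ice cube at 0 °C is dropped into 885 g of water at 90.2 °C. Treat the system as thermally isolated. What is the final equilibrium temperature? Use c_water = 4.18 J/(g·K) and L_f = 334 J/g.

T_f ≈ 78.5 °C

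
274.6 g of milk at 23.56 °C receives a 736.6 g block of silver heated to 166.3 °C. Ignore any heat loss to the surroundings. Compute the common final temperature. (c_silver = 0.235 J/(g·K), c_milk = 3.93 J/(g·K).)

T_f = Σ m_i c_i T_i / Σ m_i c_i:
T_f = (173.1·166.3 + 1079.2·23.56) / (173.1 + 1079.2)
    = 54212 / 1252.3 ≈ 43.29 °C

T_f ≈ 43.3 °C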